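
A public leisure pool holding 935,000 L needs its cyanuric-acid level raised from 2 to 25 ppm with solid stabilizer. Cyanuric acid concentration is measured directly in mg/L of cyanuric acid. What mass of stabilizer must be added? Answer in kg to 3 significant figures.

21.5 kg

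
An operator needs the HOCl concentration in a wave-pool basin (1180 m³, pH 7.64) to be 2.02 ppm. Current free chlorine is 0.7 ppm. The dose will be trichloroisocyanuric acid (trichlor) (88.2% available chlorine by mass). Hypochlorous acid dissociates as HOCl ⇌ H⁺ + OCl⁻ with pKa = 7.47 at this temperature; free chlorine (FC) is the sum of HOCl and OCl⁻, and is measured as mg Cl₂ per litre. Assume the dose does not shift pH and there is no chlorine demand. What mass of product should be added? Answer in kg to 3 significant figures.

5.76 kg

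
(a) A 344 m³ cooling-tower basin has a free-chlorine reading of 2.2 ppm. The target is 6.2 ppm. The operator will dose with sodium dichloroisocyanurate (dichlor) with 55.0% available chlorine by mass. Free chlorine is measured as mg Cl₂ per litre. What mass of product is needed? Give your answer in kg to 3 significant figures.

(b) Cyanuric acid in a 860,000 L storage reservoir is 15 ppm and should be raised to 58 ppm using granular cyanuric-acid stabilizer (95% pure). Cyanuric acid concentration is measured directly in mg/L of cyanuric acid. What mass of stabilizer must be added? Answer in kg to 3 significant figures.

(a) 2.50 kg; (b) 38.9 kg

(a) Volume: 344 m³ = 344,000 L.
(a) Chlorine deficit: 6.2 − 2.2 = 4 ppm = 4 mg/L as Cl₂.
(a) Cl₂ equivalent needed: 4 mg/L × 344,000 L = 1,376,000 mg = 1376 g.
(a) Product at 55.0% available chlorine: 1376 / 0.55 = 2502 g.

(b) CYA to add: (58 − 15) = 43 mg/L × 860,000 L = 36,980 g cyanuric acid.
(b) At 95% purity: 36,980 / 0.95 = 38,930 g product.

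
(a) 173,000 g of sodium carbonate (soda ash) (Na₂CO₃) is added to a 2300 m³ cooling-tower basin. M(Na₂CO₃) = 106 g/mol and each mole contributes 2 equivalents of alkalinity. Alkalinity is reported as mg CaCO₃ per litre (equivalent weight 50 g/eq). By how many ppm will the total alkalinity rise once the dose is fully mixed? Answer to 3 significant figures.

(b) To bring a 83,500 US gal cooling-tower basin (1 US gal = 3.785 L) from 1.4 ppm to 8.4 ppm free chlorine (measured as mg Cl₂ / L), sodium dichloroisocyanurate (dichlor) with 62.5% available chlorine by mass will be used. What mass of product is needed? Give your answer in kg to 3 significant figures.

(a) 71.0 ppm; (b) 3.54 kg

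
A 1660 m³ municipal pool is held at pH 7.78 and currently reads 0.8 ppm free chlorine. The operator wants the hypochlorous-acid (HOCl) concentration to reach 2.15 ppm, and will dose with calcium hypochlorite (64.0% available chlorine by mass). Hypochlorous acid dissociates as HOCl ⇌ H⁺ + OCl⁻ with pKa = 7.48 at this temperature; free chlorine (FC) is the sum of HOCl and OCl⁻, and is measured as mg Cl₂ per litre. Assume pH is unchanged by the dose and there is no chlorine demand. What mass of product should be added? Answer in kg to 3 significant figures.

Volume: 1660 m³ = 1,660,000 L.
[OCl⁻]/[HOCl] = 10^(pH − pKa) = 10^(7.78 − 7.48) = 1.995; fraction as HOCl = 1/(1 + 1.995) = 0.3339.
Free chlorine required for 2.15 ppm HOCl: 2.15 / 0.3339 = 6.44 ppm.
FC to add: 6.44 − 0.8 = 5.64 mg/L as Cl₂.
Cl₂ equivalent: 5.64 mg/L × 1,660,000 L = 9362 g.
Product at 64.0% available Cl: 9362 / 0.64 = 14,630 g.

14.6 kg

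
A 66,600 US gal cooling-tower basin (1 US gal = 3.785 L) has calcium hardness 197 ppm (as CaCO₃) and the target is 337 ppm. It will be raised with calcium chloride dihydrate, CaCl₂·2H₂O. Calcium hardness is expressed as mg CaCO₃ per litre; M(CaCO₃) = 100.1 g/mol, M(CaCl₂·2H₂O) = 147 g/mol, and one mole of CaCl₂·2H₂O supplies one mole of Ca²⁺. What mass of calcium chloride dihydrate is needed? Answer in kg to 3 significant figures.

51.8 kg

Volume: 66,600 US gal × 3.785 L/gal = 252,081 L.
Hardness to add: (337 − 197) = 140 mg/L as CaCO₃ × 252,081 L = 35,290 g as CaCO₃.
Moles of Ca²⁺ (1 mol Ca²⁺ ≡ 1 mol CaCO₃): 35,290 / 100.1 g/mol = 352.6 mol.
Mass of CaCl₂·2H₂O: 352.6 × 147 = 51,830 g.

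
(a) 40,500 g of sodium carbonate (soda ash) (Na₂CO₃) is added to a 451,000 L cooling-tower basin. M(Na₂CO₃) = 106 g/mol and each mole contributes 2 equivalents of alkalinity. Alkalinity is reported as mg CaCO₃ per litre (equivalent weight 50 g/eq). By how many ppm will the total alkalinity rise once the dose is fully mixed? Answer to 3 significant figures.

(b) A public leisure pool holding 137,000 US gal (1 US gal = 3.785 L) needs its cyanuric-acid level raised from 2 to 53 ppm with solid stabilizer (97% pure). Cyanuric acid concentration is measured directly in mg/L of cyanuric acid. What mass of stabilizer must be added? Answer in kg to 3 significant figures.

(a) 84.7 ppm; (b) 27.3 kg

(a) Moles of Na₂CO₃: 40,500 g ÷ 106 g/mol = 382.1 mol → 764.2 eq of alkalinity.
(a) As CaCO₃: 764.2 eq × 50 g/eq = 38,210 g.
(a) Rise: 38,210 g / 451,000 L × 1000 = 84.72 mg/L.

(b) Volume: 137,000 US gal × 3.785 L/gal = 518,545 L.
(b) CYA to add: (53 − 2) = 51 mg/L × 518,545 L = 26,450 g cyanuric acid.
(b) At 97% purity: 26,450 / 0.97 = 27,260 g product.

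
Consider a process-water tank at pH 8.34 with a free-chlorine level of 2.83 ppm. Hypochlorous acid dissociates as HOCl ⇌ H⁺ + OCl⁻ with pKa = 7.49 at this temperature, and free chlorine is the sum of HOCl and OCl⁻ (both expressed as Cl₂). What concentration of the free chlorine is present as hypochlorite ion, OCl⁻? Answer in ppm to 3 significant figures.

2.48 ppm

[OCl⁻]/[HOCl] = 10^(pH − pKa) = 10^(8.34 − 7.49) = 10^0.85 = 7.079.
Fraction as HOCl = 1 / (1 + 7.079) = 0.1238.
OCl⁻ = (1 − 0.1238) × 2.83 ppm = 2.48 ppm.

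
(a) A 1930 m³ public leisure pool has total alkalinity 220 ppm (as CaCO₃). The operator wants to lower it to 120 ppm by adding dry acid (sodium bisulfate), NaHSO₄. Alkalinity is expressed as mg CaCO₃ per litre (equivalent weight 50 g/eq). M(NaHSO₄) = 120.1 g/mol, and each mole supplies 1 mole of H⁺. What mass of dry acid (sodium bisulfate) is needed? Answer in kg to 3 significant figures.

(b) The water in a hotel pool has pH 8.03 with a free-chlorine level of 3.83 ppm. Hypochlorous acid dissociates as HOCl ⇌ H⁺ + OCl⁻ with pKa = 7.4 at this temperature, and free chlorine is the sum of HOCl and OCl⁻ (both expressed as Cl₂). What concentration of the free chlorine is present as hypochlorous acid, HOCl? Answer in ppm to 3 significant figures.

(a) 464 kg; (b) 0.727 ppm

(a) Volume: 1930 m³ = 1,930,000 L.
(a) Alkalinity to neutralize: (220 − 120) = 100 mg/L as CaCO₃ × 1,930,000 L = 193,000 g as CaCO₃.
(a) Equivalents of H⁺ required: 193,000 ÷ 50 g/eq = 3860 eq = 3860 mol NaHSO₄.
(a) Mass of NaHSO₄: 3860 × 120.1 = 463,600 g.

(b) [OCl⁻]/[HOCl] = 10^(pH − pKa) = 10^(8.03 − 7.4) = 10^0.63 = 4.266.
(b) Fraction as HOCl = 1 / (1 + 4.266) = 0.1899.
(b) HOCl = 0.1899 × 3.83 ppm = 0.7273 ppm.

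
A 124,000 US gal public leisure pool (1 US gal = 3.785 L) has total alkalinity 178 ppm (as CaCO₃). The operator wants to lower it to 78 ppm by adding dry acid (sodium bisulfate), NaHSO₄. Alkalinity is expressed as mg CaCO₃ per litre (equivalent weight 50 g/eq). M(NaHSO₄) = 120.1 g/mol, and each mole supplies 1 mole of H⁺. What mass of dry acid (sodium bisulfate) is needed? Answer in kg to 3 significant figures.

Volume: 124,000 US gal × 3.785 L/gal = 469,340 L.
Alkalinity to neutralize: (178 − 78) = 100 mg/L as CaCO₃ × 469,340 L = 46,930 g as CaCO₃.
Equivalents of H⁺ required: 46,930 ÷ 50 g/eq = 938.7 eq = 938.7 mol NaHSO₄.
Mass of NaHSO₄: 938.7 × 120.1 = 112,700 g.

113 kg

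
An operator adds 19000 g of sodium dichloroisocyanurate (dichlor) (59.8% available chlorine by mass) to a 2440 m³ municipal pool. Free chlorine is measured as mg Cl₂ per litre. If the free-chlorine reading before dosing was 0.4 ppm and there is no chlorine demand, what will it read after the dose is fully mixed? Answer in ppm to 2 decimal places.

Volume: 2440 m³ = 2,440,000 L.
Available chlorine delivered: 19,000 g × 0.598 = 11,360 g as Cl₂.
Concentration rise: 11,360 g / 2,440,000 L = 4.657 mg/L = 4.66 ppm.
Final FC: 0.4 + 4.66 = 5.06 ppm.

5.06 ppm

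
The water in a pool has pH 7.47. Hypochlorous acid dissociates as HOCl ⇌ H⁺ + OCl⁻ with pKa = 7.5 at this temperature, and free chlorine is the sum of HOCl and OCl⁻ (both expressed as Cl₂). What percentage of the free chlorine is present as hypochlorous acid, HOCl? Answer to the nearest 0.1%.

51.7%

[OCl⁻]/[HOCl] = 10^(pH − pKa) = 10^(7.47 − 7.5) = 10^-0.03 = 0.9333.
Fraction as HOCl = 1 / (1 + 0.9333) = 0.5173.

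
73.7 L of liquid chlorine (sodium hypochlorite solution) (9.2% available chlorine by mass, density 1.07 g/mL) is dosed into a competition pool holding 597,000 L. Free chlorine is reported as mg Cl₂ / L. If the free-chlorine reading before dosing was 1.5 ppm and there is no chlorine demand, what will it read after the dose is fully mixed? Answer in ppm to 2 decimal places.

13.65 ppm

Mass of solution: 73.7 L × 1000 mL/L × 1.07 g/mL = 78,860 g.
Available chlorine delivered: 78,860 g × 0.092 = 7255 g as Cl₂.
Concentration rise: 7255 g / 597,000 L = 12.15 mg/L = 12.15 ppm.
Final FC: 1.5 + 12.15 = 13.65 ppm.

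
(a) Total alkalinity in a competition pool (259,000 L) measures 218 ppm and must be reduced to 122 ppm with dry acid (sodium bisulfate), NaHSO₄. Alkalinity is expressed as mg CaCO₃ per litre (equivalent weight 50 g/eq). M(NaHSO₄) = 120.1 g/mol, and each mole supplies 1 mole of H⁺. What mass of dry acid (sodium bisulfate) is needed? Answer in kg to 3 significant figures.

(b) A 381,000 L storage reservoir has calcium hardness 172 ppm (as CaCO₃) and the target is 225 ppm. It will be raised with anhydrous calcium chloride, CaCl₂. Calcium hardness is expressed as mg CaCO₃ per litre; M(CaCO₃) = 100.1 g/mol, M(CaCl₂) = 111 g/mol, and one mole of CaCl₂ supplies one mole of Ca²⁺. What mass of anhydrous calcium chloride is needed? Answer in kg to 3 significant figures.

(a) Alkalinity to neutralize: (218 − 122) = 96 mg/L as CaCO₃ × 259,000 L = 24,860 g as CaCO₃.
(a) Equivalents of H⁺ required: 24,860 ÷ 50 g/eq = 497.3 eq = 497.3 mol NaHSO₄.
(a) Mass of NaHSO₄: 497.3 × 120.1 = 59,720 g.

(b) Hardness to add: (225 − 172) = 53 mg/L as CaCO₃ × 381,000 L = 20,190 g as CaCO₃.
(b) Moles of Ca²⁺ (1 mol Ca²⁺ ≡ 1 mol CaCO₃): 20,190 / 100.1 g/mol = 201.7 mol.
(b) Mass of CaCl₂: 201.7 × 111 = 22,390 g.

(a) 59.7 kg; (b) 22.4 kg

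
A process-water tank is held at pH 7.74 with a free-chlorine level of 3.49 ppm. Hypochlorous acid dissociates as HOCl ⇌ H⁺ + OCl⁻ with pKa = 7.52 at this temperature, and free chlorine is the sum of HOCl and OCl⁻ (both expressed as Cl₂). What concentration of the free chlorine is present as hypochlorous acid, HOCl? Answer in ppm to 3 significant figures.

1.31 ppm

[OCl⁻]/[HOCl] = 10^(pH − pKa) = 10^(7.74 − 7.52) = 10^0.22 = 1.66.
Fraction as HOCl = 1 / (1 + 1.66) = 0.376.
HOCl = 0.376 × 3.49 ppm = 1.312 ppm.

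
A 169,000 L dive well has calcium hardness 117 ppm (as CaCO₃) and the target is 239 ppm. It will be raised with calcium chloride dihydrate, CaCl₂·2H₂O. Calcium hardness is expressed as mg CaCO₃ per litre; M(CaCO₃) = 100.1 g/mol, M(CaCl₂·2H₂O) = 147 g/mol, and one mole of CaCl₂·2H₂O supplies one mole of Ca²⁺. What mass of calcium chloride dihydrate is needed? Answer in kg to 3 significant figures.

Hardness to add: (239 − 117) = 122 mg/L as CaCO₃ × 169,000 L = 20,620 g as CaCO₃.
Moles of Ca²⁺ (1 mol Ca²⁺ ≡ 1 mol CaCO₃): 20,620 / 100.1 g/mol = 206 mol.
Mass of CaCl₂·2H₂O: 206 × 147 = 30,280 g.

30.3 kg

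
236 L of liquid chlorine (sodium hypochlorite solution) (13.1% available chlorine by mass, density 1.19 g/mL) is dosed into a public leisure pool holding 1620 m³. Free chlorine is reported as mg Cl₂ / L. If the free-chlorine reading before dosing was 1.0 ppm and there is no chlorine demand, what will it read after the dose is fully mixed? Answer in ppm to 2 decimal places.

23.71 ppm

Volume: 1620 m³ = 1,620,000 L.
Mass of solution: 236 L × 1000 mL/L × 1.19 g/mL = 280,800 g.
Available chlorine delivered: 280,800 g × 0.131 = 36,790 g as Cl₂.
Concentration rise: 36,790 g / 1,620,000 L = 22.71 mg/L = 22.71 ppm.
Final FC: 1.0 + 22.71 = 23.71 ppm.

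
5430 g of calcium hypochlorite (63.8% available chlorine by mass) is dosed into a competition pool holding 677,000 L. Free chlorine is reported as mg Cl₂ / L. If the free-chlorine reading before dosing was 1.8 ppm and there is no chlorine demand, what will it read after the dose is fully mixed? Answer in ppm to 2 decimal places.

Available chlorine delivered: 5430 g × 0.638 = 3464 g as Cl₂.
Concentration rise: 3464 g / 677,000 L = 5.117 mg/L = 5.12 ppm.
Final FC: 1.8 + 5.12 = 6.92 ppm.

6.92 ppm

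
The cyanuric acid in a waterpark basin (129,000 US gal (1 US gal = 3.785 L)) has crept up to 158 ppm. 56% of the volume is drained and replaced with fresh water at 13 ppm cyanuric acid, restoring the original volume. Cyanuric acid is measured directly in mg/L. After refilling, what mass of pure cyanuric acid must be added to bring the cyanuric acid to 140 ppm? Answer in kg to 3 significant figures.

30.9 kg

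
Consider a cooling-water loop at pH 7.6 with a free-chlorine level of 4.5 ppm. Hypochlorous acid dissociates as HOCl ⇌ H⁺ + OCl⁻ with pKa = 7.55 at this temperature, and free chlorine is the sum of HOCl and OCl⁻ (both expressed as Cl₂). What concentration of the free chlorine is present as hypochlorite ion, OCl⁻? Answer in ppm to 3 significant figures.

[OCl⁻]/[HOCl] = 10^(pH − pKa) = 10^(7.6 − 7.55) = 10^0.05 = 1.122.
Fraction as HOCl = 1 / (1 + 1.122) = 0.4712.
OCl⁻ = (1 − 0.4712) × 4.5 ppm = 2.379 ppm.

2.38 ppm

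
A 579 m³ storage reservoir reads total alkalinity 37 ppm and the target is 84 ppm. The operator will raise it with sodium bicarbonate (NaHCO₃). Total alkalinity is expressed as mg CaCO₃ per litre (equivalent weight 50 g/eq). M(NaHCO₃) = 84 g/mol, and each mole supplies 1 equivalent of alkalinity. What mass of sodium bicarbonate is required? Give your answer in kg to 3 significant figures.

45.7 kg

Volume: 579 m³ = 579,000 L.
Alkalinity to add: (84 − 37) = 47 mg/L as CaCO₃ × 579,000 L = 27,210 g as CaCO₃.
Equivalents: 27,210 g ÷ 50 g/eq = 544.3 eq.
NaHCO₃ supplies 1 eq per mole → 544.3 mol.
Mass: 544.3 mol × 84 g/mol = 45,720 g.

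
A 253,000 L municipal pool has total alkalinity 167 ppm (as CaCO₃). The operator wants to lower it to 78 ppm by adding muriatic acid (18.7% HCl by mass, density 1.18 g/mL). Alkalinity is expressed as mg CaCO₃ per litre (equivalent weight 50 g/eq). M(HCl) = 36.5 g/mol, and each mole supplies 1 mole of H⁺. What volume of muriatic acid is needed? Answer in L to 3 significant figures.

Alkalinity to neutralize: (167 − 78) = 89 mg/L as CaCO₃ × 253,000 L = 22,520 g as CaCO₃.
Equivalents of H⁺ required: 22,520 ÷ 50 g/eq = 450.3 eq = 450.3 mol HCl.
Mass of HCl: 450.3 × 36.5 = 16,440 g.
Mass of 18.7% solution: 16,440 / 0.187 = 87,900 g.
Volume: 87,900 g ÷ 1.18 g/mL = 74,490 mL.

74.5 L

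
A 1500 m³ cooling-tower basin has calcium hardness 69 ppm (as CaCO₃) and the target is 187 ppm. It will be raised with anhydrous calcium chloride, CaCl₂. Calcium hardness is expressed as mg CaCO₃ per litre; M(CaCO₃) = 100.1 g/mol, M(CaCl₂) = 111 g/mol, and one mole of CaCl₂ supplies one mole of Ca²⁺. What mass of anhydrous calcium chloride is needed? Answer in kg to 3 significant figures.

Volume: 1500 m³ = 1,500,000 L.
Hardness to add: (187 − 69) = 118 mg/L as CaCO₃ × 1,500,000 L = 177,000 g as CaCO₃.
Moles of Ca²⁺ (1 mol Ca²⁺ ≡ 1 mol CaCO₃): 177,000 / 100.1 g/mol = 1768 mol.
Mass of CaCl₂: 1768 × 111 = 196,300 g.

196 kg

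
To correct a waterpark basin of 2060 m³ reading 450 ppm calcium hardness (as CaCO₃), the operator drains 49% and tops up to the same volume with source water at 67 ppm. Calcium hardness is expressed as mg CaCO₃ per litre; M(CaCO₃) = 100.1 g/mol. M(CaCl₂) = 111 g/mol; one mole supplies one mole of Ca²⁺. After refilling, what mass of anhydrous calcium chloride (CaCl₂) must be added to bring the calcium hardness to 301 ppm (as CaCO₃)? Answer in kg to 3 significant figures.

88.3 kg

Volume: 2060 m³ = 2,060,000 L.
After draining 49% and refilling: 450 × 0.51 + 67 × 0.49 = 262.33 ppm.
Deficit to target: 301 − 262.33 = 38.67 mg/L.
As CaCO₃: 38.67 mg/L × 2,060,000 L = 79,660 g; ÷ 100.1 = 795.8 mol Ca²⁺.
Mass: 795.8 × 111 = 88,330 g.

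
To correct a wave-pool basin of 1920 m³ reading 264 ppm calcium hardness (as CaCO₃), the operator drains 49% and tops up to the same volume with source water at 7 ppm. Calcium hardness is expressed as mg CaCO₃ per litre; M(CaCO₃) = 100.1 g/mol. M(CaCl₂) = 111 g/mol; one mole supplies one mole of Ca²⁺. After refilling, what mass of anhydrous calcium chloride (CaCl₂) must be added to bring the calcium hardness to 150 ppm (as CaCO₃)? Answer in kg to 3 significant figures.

25.4 kg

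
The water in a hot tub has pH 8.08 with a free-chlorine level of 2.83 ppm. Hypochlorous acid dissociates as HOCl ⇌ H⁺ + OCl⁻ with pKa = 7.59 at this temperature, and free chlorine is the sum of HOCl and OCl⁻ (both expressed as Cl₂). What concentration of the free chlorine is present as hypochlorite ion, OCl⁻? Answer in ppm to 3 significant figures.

[OCl⁻]/[HOCl] = 10^(pH − pKa) = 10^(8.08 − 7.59) = 10^0.49 = 3.09.
Fraction as HOCl = 1 / (1 + 3.09) = 0.2445.
OCl⁻ = (1 − 0.2445) × 2.83 ppm = 2.138 ppm.

2.14 ppm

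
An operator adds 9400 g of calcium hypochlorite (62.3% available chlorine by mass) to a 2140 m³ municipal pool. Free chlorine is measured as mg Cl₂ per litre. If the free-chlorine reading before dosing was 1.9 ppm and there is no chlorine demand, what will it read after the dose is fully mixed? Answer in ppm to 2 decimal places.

Volume: 2140 m³ = 2,140,000 L.
Available chlorine delivered: 9400 g × 0.623 = 5856 g as Cl₂.
Concentration rise: 5856 g / 2,140,000 L = 2.737 mg/L = 2.74 ppm.
Final FC: 1.9 + 2.74 = 4.64 ppm.

4.64 ppm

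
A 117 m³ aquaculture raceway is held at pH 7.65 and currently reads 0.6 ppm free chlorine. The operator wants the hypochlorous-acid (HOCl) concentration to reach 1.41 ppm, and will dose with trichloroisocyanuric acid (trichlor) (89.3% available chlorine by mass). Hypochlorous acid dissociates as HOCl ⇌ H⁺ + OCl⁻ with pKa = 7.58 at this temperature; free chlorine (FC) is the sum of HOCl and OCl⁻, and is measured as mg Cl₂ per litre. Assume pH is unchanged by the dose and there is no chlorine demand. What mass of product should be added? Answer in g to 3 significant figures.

323 g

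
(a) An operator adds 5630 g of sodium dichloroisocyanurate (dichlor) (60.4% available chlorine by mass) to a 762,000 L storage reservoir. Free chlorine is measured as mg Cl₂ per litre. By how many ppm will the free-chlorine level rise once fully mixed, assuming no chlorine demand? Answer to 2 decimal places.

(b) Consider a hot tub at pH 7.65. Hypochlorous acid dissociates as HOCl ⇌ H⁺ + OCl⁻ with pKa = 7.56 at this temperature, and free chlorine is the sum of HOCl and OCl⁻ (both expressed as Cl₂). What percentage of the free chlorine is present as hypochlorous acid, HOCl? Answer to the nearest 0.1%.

(a) Available chlorine delivered: 5630 g × 0.604 = 3401 g as Cl₂.
(a) Concentration rise: 3401 g / 762,000 L = 4.463 mg/L = 4.46 ppm.

(b) [OCl⁻]/[HOCl] = 10^(pH − pKa) = 10^(7.65 − 7.56) = 10^0.09 = 1.23.
(b) Fraction as HOCl = 1 / (1 + 1.23) = 0.4484.

(a) 4.46 ppm; (b) 44.8%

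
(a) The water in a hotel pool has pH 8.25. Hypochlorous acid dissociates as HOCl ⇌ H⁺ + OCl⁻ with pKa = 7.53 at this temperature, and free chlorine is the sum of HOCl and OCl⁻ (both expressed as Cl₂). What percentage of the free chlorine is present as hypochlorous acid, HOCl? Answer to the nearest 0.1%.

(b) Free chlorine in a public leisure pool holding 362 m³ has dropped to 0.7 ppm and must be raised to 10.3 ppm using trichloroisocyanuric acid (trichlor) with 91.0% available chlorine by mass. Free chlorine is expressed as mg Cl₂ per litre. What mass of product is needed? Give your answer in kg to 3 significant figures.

(a) [OCl⁻]/[HOCl] = 10^(pH − pKa) = 10^(8.25 − 7.53) = 10^0.72 = 5.248.
(a) Fraction as HOCl = 1 / (1 + 5.248) = 0.16.

(b) Volume: 362 m³ = 362,000 L.
(b) Chlorine deficit: 10.3 − 0.7 = 9.6 ppm = 9.6 mg/L as Cl₂.
(b) Cl₂ equivalent needed: 9.6 mg/L × 362,000 L = 3,475,000 mg = 3475 g.
(b) Product at 91.0% available chlorine: 3475 / 0.91 = 3819 g.

(a) 16.0%; (b) 3.82 kg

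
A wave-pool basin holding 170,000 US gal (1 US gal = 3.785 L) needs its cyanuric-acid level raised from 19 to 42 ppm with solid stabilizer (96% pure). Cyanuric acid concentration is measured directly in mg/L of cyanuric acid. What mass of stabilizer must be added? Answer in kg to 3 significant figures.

15.4 kg

Volume: 170,000 US gal × 3.785 L/gal = 643,450 L.
CYA to add: (42 − 19) = 23 mg/L × 643,450 L = 14,800 g cyanuric acid.
At 96% purity: 14,800 / 0.96 = 15,420 g product.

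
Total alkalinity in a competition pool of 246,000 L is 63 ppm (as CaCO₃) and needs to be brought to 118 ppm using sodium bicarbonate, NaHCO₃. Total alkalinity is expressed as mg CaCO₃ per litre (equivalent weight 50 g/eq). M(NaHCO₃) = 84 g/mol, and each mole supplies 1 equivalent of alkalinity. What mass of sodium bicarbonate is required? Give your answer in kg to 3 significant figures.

22.7 kg

Alkalinity to add: (118 − 63) = 55 mg/L as CaCO₃ × 246,000 L = 13,530 g as CaCO₃.
Equivalents: 13,530 g ÷ 50 g/eq = 270.6 eq.
NaHCO₃ supplies 1 eq per mole → 270.6 mol.
Mass: 270.6 mol × 84 g/mol = 22,730 g.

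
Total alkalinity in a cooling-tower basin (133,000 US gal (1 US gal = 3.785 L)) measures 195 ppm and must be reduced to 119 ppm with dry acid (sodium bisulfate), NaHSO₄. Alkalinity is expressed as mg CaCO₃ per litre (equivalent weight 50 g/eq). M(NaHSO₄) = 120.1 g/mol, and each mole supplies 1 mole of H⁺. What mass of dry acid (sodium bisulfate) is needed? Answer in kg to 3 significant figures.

Volume: 133,000 US gal × 3.785 L/gal = 503,405 L.
Alkalinity to neutralize: (195 − 119) = 76 mg/L as CaCO₃ × 503,405 L = 38,260 g as CaCO₃.
Equivalents of H⁺ required: 38,260 ÷ 50 g/eq = 765.2 eq = 765.2 mol NaHSO₄.
Mass of NaHSO₄: 765.2 × 120.1 = 91,900 g.

91.9 kg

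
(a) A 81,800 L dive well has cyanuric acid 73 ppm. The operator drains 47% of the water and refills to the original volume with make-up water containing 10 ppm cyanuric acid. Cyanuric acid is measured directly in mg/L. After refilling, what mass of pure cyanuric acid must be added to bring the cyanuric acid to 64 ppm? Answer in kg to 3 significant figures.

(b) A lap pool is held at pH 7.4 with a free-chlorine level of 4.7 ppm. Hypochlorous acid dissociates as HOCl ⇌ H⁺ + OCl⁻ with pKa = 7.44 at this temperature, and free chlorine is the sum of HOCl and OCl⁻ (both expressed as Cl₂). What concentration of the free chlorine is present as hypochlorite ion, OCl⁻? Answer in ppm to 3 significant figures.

(a) 1.69 kg; (b) 2.24 ppm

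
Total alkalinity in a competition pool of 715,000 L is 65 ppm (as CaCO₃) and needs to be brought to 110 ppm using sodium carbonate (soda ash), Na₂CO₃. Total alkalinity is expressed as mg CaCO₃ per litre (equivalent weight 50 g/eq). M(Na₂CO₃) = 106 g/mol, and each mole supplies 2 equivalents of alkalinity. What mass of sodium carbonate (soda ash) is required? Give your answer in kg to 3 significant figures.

34.1 kg

Alkalinity to add: (110 − 65) = 45 mg/L as CaCO₃ × 715,000 L = 32,180 g as CaCO₃.
Equivalents: 32,180 g ÷ 50 g/eq = 643.5 eq.
Each mole of Na₂CO₃ supplies 2 eq, so 643.5 / 2 = 321.8 mol.
Mass: 321.8 mol × 106 g/mol = 34,110 g.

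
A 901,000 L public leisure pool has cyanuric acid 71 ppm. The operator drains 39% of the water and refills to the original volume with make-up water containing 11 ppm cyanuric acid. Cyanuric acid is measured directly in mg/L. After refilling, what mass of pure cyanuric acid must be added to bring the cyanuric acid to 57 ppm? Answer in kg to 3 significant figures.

8.47 kg

After draining 39% and refilling: 71 × 0.61 + 11 × 0.39 = 47.6 ppm.
Deficit to target: 57 − 47.6 = 9.4 mg/L.
Mass: 9.4 mg/L × 901,000 L = 8469 g cyanuric acid.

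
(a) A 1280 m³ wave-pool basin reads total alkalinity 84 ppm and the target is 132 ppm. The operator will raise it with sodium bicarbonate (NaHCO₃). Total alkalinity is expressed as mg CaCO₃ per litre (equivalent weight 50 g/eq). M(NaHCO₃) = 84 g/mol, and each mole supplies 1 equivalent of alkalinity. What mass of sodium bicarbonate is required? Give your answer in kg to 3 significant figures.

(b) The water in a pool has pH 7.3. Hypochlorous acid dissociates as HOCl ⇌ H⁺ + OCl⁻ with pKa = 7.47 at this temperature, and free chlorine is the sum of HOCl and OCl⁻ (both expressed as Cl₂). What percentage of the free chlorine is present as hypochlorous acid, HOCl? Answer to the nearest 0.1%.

(a) Volume: 1280 m³ = 1,280,000 L.
(a) Alkalinity to add: (132 − 84) = 48 mg/L as CaCO₃ × 1,280,000 L = 61,440 g as CaCO₃.
(a) Equivalents: 61,440 g ÷ 50 g/eq = 1229 eq.
(a) NaHCO₃ supplies 1 eq per mole → 1229 mol.
(a) Mass: 1229 mol × 84 g/mol = 103,200 g.

(b) [OCl⁻]/[HOCl] = 10^(pH − pKa) = 10^(7.3 − 7.47) = 10^-0.17 = 0.6761.
(b) Fraction as HOCl = 1 / (1 + 0.6761) = 0.5966.

(a) 103 kg; (b) 59.7%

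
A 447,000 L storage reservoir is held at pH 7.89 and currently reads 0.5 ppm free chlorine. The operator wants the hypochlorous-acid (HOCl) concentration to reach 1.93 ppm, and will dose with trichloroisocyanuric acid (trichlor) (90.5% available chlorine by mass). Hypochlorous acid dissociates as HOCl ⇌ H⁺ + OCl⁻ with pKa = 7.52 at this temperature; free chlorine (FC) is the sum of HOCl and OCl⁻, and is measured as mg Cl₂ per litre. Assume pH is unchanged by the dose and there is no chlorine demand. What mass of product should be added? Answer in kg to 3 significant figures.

2.94 kg

[OCl⁻]/[HOCl] = 10^(pH − pKa) = 10^(7.89 − 7.52) = 2.344; fraction as HOCl = 1/(1 + 2.344) = 0.299.
Free chlorine required for 1.93 ppm HOCl: 1.93 / 0.299 = 6.454 ppm.
FC to add: 6.454 − 0.5 = 5.954 mg/L as Cl₂.
Cl₂ equivalent: 5.954 mg/L × 447,000 L = 2662 g.
Product at 90.5% available Cl: 2662 / 0.905 = 2941 g.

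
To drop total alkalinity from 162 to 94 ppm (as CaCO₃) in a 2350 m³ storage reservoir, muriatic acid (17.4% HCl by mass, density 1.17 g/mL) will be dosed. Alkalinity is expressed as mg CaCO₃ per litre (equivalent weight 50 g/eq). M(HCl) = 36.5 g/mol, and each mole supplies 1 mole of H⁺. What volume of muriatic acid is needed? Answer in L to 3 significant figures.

573 L

Volume: 2350 m³ = 2,350,000 L.
Alkalinity to neutralize: (162 − 94) = 68 mg/L as CaCO₃ × 2,350,000 L = 159,800 g as CaCO₃.
Equivalents of H⁺ required: 159,800 ÷ 50 g/eq = 3196 eq = 3196 mol HCl.
Mass of HCl: 3196 × 36.5 = 116,700 g.
Mass of 17.4% solution: 116,700 / 0.174 = 670,400 g.
Volume: 670,400 g ÷ 1.17 g/mL = 573,000 mL.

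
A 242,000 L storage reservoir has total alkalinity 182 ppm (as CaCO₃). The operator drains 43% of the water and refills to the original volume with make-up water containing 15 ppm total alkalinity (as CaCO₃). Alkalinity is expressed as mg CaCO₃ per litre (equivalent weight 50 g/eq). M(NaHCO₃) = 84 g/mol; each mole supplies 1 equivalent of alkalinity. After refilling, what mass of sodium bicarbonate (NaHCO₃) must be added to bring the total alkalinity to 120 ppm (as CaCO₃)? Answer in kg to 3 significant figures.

After draining 43% and refilling: 182 × 0.57 + 15 × 0.43 = 110.19 ppm.
Deficit to target: 120 − 110.19 = 9.81 mg/L.
As CaCO₃: 9.81 mg/L × 242,000 L = 2374 g; ÷ 50 g/eq ÷ 1 = 47.48 mol NaHCO₃.
Mass: 47.48 × 84 = 3988 g.

3.99 kg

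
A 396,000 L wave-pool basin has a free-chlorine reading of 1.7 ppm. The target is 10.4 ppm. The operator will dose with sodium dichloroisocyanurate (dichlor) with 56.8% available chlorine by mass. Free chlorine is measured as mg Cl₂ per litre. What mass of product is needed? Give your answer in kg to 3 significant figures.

Chlorine deficit: 10.4 − 1.7 = 8.7 ppm = 8.7 mg/L as Cl₂.
Cl₂ equivalent needed: 8.7 mg/L × 396,000 L = 3,445,000 mg = 3445 g.
Product at 56.8% available chlorine: 3445 / 0.568 = 6065 g.

6.07 kg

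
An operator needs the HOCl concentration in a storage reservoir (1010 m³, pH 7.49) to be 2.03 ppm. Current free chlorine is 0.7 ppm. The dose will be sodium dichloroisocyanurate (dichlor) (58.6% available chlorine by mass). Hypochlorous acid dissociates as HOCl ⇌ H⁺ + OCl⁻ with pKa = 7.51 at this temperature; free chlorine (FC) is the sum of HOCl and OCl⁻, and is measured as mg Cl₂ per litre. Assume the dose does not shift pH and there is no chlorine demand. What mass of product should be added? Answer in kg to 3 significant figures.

5.63 kg

Volume: 1010 m³ = 1,010,000 L.
[OCl⁻]/[HOCl] = 10^(pH − pKa) = 10^(7.49 − 7.51) = 0.955; fraction as HOCl = 1/(1 + 0.955) = 0.5115.
Free chlorine required for 2.03 ppm HOCl: 2.03 / 0.5115 = 3.969 ppm.
FC to add: 3.969 − 0.7 = 3.269 mg/L as Cl₂.
Cl₂ equivalent: 3.269 mg/L × 1,010,000 L = 3301 g.
Product at 58.6% available Cl: 3301 / 0.586 = 5634 g.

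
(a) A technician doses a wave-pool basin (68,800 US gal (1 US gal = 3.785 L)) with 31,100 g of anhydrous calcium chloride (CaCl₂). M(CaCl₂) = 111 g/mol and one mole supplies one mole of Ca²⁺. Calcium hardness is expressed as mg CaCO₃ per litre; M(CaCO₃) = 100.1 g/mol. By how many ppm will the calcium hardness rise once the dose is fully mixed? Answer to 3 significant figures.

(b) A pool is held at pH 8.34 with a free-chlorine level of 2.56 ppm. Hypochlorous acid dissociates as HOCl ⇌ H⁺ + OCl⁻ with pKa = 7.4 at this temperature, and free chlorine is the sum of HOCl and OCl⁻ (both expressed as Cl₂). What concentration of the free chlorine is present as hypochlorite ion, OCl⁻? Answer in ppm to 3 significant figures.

(a) 108 ppm; (b) 2.30 ppm

(a) Volume: 68,800 US gal × 3.785 L/gal = 260,408 L.
(a) Moles of Ca²⁺: 31,100 g ÷ 111 g/mol = 280.2 mol.
(a) As CaCO₃: 280.2 mol × 100.1 g/mol = 28,050 g.
(a) Rise: 28,050 g / 260,408 L × 1000 = 107.7 mg/L.

(b) [OCl⁻]/[HOCl] = 10^(pH − pKa) = 10^(8.34 − 7.4) = 10^0.94 = 8.71.
(b) Fraction as HOCl = 1 / (1 + 8.71) = 0.103.
(b) OCl⁻ = (1 − 0.103) × 2.56 ppm = 2.296 ppm.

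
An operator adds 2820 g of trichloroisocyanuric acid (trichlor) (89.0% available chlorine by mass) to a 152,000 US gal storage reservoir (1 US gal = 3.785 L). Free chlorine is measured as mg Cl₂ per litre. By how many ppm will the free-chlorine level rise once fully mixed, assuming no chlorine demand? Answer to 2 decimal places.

Volume: 152,000 US gal × 3.785 L/gal = 575,320 L.
Available chlorine delivered: 2820 g × 0.89 = 2510 g as Cl₂.
Concentration rise: 2510 g / 575,320 L = 4.362 mg/L = 4.36 ppm.

4.36 ppm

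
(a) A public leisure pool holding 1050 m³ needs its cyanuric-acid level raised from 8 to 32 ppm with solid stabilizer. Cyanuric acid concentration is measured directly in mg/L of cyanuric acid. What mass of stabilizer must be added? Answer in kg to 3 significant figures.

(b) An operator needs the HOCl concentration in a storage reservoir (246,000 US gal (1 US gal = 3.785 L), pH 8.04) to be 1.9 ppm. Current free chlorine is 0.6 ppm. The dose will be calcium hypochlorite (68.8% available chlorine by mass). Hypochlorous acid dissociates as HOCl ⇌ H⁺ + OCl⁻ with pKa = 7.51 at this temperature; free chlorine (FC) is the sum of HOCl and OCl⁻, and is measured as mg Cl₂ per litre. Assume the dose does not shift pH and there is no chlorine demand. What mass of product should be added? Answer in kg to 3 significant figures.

(a) Volume: 1050 m³ = 1,050,000 L.
(a) CYA to add: (32 − 8) = 24 mg/L × 1,050,000 L = 25,200 g cyanuric acid.

(b) Volume: 246,000 US gal × 3.785 L/gal = 931,110 L.
(b) [OCl⁻]/[HOCl] = 10^(pH − pKa) = 10^(8.04 − 7.51) = 3.388; fraction as HOCl = 1/(1 + 3.388) = 0.2279.
(b) Free chlorine required for 1.9 ppm HOCl: 1.9 / 0.2279 = 8.338 ppm.
(b) FC to add: 8.338 − 0.6 = 7.738 mg/L as Cl₂.
(b) Cl₂ equivalent: 7.738 mg/L × 931,110 L = 7205 g.
(b) Product at 68.8% available Cl: 7205 / 0.688 = 10,470 g.

(a) 25.2 kg; (b) 10.5 kg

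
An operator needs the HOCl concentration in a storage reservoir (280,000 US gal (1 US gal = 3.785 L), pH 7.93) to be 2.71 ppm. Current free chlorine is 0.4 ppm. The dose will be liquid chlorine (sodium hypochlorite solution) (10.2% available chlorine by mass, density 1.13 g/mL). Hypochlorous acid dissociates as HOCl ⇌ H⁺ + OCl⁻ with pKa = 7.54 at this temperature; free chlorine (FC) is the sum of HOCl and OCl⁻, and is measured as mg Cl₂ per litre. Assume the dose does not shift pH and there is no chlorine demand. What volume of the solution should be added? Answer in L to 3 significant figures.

Volume: 280,000 US gal × 3.785 L/gal = 1,059,800 L.
[OCl⁻]/[HOCl] = 10^(pH − pKa) = 10^(7.93 − 7.54) = 2.455; fraction as HOCl = 1/(1 + 2.455) = 0.2895.
Free chlorine required for 2.71 ppm HOCl: 2.71 / 0.2895 = 9.362 ppm.
FC to add: 9.362 − 0.4 = 8.962 mg/L as Cl₂.
Cl₂ equivalent: 8.962 mg/L × 1,059,800 L = 9498 g.
Product at 10.2% available Cl: 9498 / 0.102 = 93,120 g.
Volume: 93,120 g ÷ 1.13 g/mL = 82,410 mL.

82.4 L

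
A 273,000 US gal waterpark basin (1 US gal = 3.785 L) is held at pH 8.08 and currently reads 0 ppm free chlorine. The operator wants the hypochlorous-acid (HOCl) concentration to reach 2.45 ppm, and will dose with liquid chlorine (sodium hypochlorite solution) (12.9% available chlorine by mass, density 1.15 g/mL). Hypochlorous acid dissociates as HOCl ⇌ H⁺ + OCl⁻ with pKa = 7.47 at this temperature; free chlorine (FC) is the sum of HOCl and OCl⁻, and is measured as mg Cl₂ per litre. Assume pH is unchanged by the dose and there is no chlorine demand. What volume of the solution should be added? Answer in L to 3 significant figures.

86.6 L

Volume: 273,000 US gal × 3.785 L/gal = 1,033,305 L.
[OCl⁻]/[HOCl] = 10^(pH − pKa) = 10^(8.08 − 7.47) = 4.074; fraction as HOCl = 1/(1 + 4.074) = 0.1971.
Free chlorine required for 2.45 ppm HOCl: 2.45 / 0.1971 = 12.43 ppm.
FC to add: 12.43 − 0 = 12.43 mg/L as Cl₂.
Cl₂ equivalent: 12.43 mg/L × 1,033,305 L = 12,840 g.
Product at 12.9% available Cl: 12,840 / 0.129 = 99,570 g.
Volume: 99,570 g ÷ 1.15 g/mL = 86,580 mL.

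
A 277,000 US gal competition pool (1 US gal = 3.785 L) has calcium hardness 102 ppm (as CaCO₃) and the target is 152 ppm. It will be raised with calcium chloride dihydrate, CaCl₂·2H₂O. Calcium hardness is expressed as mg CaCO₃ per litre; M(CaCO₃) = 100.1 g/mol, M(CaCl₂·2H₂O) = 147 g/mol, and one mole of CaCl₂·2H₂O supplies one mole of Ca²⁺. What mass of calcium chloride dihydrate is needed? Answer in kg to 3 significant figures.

77.0 kg

Volume: 277,000 US gal × 3.785 L/gal = 1,048,445 L.
Hardness to add: (152 − 102) = 50 mg/L as CaCO₃ × 1,048,445 L = 52,420 g as CaCO₃.
Moles of Ca²⁺ (1 mol Ca²⁺ ≡ 1 mol CaCO₃): 52,420 / 100.1 g/mol = 523.7 mol.
Mass of CaCl₂·2H₂O: 523.7 × 147 = 76,980 g.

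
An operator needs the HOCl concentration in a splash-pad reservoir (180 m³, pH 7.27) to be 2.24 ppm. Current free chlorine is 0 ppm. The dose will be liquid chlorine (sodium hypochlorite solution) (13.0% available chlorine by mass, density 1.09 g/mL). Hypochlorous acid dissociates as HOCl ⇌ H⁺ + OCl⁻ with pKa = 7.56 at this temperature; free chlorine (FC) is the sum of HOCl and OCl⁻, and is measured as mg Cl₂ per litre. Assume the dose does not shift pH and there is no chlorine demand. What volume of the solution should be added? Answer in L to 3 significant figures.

4.30 L

Volume: 180 m³ = 180,000 L.
[OCl⁻]/[HOCl] = 10^(pH − pKa) = 10^(7.27 − 7.56) = 0.5129; fraction as HOCl = 1/(1 + 0.5129) = 0.661.
Free chlorine required for 2.24 ppm HOCl: 2.24 / 0.661 = 3.389 ppm.
FC to add: 3.389 − 0 = 3.389 mg/L as Cl₂.
Cl₂ equivalent: 3.389 mg/L × 180,000 L = 610 g.
Product at 13.0% available Cl: 610 / 0.13 = 4692 g.
Volume: 4692 g ÷ 1.09 g/mL = 4305 mL.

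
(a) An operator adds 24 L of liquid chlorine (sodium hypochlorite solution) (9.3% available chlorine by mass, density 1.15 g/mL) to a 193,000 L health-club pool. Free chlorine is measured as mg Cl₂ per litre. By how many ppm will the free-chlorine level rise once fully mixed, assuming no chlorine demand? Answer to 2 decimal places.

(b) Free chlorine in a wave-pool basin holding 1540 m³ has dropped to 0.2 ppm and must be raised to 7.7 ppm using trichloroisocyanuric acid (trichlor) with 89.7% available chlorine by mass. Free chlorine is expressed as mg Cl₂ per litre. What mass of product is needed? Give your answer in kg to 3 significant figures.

(a) 13.30 ppm; (b) 12.9 kg

(a) Mass of solution: 24 L × 1000 mL/L × 1.15 g/mL = 27,600 g.
(a) Available chlorine delivered: 27,600 g × 0.093 = 2567 g as Cl₂.
(a) Concentration rise: 2567 g / 193,000 L = 13.3 mg/L = 13.30 ppm.

(b) Volume: 1540 m³ = 1,540,000 L.
(b) Chlorine deficit: 7.7 − 0.2 = 7.5 ppm = 7.5 mg/L as Cl₂.
(b) Cl₂ equivalent needed: 7.5 mg/L × 1,540,000 L = 11,550,000 mg = 11,550 g.
(b) Product at 89.7% available chlorine: 11,550 / 0.897 = 12,880 g.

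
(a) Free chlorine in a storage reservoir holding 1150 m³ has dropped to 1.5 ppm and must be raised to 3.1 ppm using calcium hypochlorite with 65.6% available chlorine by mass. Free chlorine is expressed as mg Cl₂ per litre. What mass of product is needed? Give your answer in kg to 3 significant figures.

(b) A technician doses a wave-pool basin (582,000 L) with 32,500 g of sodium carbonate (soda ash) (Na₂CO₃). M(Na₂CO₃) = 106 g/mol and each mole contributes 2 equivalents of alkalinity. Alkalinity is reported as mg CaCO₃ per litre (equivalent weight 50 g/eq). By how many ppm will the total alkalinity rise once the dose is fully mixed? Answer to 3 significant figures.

(a) 2.80 kg; (b) 52.7 ppm

(a) Volume: 1150 m³ = 1,150,000 L.
(a) Chlorine deficit: 3.1 − 1.5 = 1.6 ppm = 1.6 mg/L as Cl₂.
(a) Cl₂ equivalent needed: 1.6 mg/L × 1,150,000 L = 1,840,000 mg = 1840 g.
(a) Product at 65.6% available chlorine: 1840 / 0.656 = 2805 g.

(b) Moles of Na₂CO₃: 32,500 g ÷ 106 g/mol = 306.6 mol → 613.2 eq of alkalinity.
(b) As CaCO₃: 613.2 eq × 50 g/eq = 30,660 g.
(b) Rise: 30,660 g / 582,000 L × 1000 = 52.68 mg/L.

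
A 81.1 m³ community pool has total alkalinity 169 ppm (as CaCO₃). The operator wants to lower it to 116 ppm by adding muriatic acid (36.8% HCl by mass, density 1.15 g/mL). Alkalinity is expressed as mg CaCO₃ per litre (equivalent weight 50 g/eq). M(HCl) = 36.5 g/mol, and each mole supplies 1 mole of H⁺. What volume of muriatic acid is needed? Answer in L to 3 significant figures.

Volume: 81.1 m³ = 81,100 L.
Alkalinity to neutralize: (169 − 116) = 53 mg/L as CaCO₃ × 81,100 L = 4298 g as CaCO₃.
Equivalents of H⁺ required: 4298 ÷ 50 g/eq = 85.97 eq = 85.97 mol HCl.
Mass of HCl: 85.97 × 36.5 = 3138 g.
Mass of 36.8% solution: 3138 / 0.368 = 8527 g.
Volume: 8527 g ÷ 1.15 g/mL = 7414 mL.

7.41 L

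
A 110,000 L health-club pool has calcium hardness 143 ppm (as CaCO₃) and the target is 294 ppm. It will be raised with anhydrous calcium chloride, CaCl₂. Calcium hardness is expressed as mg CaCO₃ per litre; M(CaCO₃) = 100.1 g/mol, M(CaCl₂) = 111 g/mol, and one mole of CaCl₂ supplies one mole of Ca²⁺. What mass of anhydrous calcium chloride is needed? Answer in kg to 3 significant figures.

18.4 kg

Hardness to add: (294 − 143) = 151 mg/L as CaCO₃ × 110,000 L = 16,610 g as CaCO₃.
Moles of Ca²⁺ (1 mol Ca²⁺ ≡ 1 mol CaCO₃): 16,610 / 100.1 g/mol = 165.9 mol.
Mass of CaCl₂: 165.9 × 111 = 18,420 g.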